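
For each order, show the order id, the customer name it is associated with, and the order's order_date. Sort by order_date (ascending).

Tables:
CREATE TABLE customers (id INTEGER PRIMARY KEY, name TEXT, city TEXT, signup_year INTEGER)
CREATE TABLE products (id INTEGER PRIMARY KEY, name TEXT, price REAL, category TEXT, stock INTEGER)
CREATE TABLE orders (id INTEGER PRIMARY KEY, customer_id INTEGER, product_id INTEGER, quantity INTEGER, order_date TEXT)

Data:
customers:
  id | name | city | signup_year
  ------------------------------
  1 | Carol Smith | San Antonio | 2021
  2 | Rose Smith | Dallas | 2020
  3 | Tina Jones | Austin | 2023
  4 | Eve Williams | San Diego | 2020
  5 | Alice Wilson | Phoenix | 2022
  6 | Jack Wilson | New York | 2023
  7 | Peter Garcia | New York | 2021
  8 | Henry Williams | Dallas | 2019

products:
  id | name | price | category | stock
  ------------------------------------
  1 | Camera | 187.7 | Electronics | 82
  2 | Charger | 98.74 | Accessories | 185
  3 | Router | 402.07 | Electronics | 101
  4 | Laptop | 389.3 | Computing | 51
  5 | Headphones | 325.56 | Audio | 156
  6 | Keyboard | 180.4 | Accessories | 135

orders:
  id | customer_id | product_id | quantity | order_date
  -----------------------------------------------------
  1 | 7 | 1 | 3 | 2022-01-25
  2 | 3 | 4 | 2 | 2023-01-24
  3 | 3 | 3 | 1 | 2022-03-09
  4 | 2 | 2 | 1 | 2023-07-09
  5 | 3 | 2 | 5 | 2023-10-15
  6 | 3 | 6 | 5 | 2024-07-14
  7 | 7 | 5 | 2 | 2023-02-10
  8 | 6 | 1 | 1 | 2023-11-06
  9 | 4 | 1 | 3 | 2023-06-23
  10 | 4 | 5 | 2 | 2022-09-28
SELECT c.id, p.name AS customer, c.order_date FROM orders c JOIN customers p ON c.customer_id = p.id ORDER BY c.order_date ASC

Execution result:
id | customer | order_date
1 | Peter Garcia | 2022-01-25
3 | Tina Jones | 2022-03-09
10 | Eve Williams | 2022-09-28
2 | Tina Jones | 2023-01-24
7 | Peter Garcia | 2023-02-10
9 | Eve Williams | 2023-06-23
4 | Rose Smith | 2023-07-09
5 | Tina Jones | 2023-10-15
8 | Jack Wilson | 2023-11-06
6 | Tina Jones | 2024-07-14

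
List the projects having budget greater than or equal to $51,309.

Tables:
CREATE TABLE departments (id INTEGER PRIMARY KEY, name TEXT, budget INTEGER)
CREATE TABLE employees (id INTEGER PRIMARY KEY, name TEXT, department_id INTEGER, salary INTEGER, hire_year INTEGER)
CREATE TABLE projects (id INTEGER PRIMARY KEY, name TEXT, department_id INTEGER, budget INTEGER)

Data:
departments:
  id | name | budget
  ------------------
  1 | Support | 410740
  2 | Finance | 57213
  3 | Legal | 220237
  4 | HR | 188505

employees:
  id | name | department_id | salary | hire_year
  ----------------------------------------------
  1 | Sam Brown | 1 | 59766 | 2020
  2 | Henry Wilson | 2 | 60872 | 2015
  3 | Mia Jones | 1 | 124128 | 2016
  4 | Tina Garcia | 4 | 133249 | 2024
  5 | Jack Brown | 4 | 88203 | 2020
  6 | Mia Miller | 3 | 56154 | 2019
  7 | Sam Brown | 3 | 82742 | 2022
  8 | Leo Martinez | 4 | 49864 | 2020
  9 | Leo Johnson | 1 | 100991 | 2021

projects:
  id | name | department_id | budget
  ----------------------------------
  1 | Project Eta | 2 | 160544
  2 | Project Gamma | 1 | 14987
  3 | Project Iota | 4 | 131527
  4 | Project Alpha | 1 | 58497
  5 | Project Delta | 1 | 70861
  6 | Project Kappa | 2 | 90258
SELECT name, budget FROM projects WHERE budget >= 51309

Execution result:
name | budget
Project Eta | 160544
Project Iota | 131527
Project Alpha | 58497
Project Delta | 70861
Project Kappa | 90258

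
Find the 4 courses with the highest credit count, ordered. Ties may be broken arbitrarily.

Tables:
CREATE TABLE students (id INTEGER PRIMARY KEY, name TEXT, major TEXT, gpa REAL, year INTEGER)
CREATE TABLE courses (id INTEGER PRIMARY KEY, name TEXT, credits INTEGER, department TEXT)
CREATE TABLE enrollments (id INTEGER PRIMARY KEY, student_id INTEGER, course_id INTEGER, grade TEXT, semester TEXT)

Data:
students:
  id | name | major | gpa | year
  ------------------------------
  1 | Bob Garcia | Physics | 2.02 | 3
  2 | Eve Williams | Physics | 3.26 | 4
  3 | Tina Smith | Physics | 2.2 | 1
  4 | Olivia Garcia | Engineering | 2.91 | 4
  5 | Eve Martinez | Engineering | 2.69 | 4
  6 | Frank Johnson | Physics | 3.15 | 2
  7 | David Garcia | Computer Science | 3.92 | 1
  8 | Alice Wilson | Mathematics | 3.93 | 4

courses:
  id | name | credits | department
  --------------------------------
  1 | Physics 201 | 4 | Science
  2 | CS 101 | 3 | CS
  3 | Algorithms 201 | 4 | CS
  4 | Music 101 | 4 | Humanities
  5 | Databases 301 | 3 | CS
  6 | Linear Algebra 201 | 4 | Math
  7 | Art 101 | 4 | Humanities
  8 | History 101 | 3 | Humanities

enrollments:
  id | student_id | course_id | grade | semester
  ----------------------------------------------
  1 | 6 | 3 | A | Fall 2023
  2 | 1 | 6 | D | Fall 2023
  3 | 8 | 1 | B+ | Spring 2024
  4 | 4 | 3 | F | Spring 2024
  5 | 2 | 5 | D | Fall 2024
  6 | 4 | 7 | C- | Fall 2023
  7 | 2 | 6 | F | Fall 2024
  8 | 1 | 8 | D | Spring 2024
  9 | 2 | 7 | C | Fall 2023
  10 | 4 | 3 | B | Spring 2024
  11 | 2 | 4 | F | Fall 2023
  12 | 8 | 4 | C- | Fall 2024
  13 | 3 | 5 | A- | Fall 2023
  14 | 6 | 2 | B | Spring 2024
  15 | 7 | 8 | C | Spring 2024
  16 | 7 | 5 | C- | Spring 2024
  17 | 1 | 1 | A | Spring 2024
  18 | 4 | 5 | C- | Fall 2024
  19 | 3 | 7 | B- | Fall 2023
SELECT name, credits FROM courses ORDER BY credits DESC LIMIT 4

Execution result:
name | credits
Physics 201 | 4
Algorithms 201 | 4
Music 101 | 4
Linear Algebra 201 | 4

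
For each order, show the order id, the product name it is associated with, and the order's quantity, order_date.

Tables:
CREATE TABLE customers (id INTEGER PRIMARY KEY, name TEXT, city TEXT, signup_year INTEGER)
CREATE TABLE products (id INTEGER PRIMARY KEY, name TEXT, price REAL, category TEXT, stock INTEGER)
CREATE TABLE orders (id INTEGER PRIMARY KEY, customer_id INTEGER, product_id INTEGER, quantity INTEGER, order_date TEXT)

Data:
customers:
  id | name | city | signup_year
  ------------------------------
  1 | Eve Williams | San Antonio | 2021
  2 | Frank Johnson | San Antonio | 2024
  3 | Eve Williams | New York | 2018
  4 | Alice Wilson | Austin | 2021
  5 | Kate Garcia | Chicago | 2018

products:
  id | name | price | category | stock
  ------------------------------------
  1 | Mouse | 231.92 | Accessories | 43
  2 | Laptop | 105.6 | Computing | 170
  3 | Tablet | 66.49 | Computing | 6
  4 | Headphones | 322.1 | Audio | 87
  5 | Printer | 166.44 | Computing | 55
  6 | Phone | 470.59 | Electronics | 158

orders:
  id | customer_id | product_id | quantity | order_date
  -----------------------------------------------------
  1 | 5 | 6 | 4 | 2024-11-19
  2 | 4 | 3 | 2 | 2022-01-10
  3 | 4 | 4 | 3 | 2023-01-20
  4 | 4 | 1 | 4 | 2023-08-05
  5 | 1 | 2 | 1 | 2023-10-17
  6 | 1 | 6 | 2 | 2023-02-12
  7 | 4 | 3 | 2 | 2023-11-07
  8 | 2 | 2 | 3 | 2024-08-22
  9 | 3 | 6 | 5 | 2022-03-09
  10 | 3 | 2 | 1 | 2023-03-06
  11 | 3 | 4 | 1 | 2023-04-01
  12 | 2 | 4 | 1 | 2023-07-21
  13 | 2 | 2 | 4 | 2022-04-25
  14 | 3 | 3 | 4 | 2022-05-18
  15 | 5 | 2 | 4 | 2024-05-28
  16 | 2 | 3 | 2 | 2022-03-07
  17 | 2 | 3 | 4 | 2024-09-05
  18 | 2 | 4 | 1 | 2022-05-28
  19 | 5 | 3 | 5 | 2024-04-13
SELECT c.id, p.name AS product, c.quantity, c.order_date FROM orders c JOIN products p ON c.product_id = p.id

Execution result:
id | product | quantity | order_date
1 | Phone | 4 | 2024-11-19
2 | Tablet | 2 | 2022-01-10
3 | Headphones | 3 | 2023-01-20
4 | Mouse | 4 | 2023-08-05
5 | Laptop | 1 | 2023-10-17
6 | Phone | 2 | 2023-02-12
7 | Tablet | 2 | 2023-11-07
8 | Laptop | 3 | 2024-08-22
9 | Phone | 5 | 2022-03-09
10 | Laptop | 1 | 2023-03-06
11 | Headphones | 1 | 2023-04-01
12 | Headphones | 1 | 2023-07-21
13 | Laptop | 4 | 2022-04-25
14 | Tablet | 4 | 2022-05-18
15 | Laptop | 4 | 2024-05-28
16 | Tablet | 2 | 2022-03-07
17 | Tablet | 4 | 2024-09-05
18 | Headphones | 1 | 2022-05-28
19 | Tablet | 5 | 2024-04-13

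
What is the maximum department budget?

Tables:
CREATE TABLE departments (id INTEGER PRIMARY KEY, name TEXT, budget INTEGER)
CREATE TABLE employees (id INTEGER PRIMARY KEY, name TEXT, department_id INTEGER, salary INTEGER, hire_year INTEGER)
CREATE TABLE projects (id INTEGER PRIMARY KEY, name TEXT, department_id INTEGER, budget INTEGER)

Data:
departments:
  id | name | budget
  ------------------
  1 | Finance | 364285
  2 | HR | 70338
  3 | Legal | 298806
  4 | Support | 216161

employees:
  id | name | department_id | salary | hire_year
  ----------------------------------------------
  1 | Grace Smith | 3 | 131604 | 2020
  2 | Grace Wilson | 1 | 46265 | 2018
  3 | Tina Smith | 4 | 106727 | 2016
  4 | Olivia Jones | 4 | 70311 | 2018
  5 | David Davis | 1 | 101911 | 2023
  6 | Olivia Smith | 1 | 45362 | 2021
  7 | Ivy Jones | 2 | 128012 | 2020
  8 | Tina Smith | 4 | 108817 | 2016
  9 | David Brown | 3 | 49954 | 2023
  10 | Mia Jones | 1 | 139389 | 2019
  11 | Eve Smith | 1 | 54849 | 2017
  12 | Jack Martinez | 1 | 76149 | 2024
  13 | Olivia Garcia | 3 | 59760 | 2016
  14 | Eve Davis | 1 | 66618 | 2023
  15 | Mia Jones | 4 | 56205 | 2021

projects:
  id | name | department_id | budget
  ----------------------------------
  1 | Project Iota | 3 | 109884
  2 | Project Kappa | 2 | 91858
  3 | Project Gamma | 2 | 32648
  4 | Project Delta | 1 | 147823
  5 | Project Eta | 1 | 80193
SELECT MAX(budget) FROM departments

Execution result:
364285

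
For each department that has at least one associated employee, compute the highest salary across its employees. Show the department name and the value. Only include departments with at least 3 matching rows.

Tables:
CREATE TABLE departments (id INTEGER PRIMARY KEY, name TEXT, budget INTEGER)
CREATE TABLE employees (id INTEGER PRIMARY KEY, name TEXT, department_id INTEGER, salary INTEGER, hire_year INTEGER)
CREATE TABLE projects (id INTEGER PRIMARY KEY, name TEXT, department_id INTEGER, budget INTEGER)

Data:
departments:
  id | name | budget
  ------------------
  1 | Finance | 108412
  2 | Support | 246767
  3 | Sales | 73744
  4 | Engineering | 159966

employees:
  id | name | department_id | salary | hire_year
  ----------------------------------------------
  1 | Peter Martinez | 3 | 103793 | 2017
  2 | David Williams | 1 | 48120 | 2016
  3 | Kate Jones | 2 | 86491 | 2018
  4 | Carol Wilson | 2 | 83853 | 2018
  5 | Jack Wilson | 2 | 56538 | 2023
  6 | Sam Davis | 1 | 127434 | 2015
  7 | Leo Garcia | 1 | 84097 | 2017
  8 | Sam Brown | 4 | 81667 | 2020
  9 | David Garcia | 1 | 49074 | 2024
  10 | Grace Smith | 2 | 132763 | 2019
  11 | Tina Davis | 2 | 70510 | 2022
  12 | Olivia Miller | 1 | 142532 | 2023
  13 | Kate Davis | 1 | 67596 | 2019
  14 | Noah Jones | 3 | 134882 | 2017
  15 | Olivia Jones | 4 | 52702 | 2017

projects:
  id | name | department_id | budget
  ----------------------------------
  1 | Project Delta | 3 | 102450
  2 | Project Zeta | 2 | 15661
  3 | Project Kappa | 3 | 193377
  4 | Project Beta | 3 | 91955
SELECT p.name, MAX(c.salary) AS max_salary FROM employees c JOIN departments p ON c.department_id = p.id GROUP BY p.id, p.name HAVING COUNT(*) >= 3

Execution result:
name | max_salary
Finance | 142532
Support | 132763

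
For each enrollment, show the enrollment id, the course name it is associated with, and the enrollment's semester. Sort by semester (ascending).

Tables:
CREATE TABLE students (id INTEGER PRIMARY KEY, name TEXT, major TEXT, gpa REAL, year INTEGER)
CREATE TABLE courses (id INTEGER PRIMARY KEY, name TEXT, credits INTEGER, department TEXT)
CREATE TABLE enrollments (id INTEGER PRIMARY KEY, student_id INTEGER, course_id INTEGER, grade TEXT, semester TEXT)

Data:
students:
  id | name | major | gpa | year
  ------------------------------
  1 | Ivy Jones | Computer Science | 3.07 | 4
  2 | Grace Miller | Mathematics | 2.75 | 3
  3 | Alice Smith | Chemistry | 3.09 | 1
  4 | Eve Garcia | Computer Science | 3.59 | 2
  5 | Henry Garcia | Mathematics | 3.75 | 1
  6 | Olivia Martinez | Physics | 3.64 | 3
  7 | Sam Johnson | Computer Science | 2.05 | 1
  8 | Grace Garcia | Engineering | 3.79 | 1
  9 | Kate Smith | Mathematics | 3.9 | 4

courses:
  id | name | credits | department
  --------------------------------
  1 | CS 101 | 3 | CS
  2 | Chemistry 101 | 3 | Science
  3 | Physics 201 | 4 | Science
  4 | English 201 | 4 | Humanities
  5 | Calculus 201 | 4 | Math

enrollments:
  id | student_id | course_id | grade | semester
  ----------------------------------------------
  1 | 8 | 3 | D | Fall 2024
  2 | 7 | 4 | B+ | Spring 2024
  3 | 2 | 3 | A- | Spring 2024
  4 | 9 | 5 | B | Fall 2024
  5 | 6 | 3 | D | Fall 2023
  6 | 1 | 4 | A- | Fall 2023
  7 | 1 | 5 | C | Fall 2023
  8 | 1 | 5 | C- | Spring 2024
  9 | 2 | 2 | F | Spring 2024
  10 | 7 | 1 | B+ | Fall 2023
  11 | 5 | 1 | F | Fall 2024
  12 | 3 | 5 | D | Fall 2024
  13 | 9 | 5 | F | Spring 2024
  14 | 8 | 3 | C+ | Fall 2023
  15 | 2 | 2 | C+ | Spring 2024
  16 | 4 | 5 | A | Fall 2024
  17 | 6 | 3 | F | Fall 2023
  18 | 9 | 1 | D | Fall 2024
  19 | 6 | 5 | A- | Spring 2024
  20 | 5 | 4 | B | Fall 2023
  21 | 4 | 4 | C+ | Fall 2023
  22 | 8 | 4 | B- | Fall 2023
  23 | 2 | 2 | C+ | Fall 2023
SELECT c.id, p.name AS course, c.semester FROM enrollments c JOIN courses p ON c.course_id = p.id ORDER BY c.semester ASC

Execution result:
id | course | semester
5 | Physics 201 | Fall 2023
6 | English 201 | Fall 2023
7 | Calculus 201 | Fall 2023
10 | CS 101 | Fall 2023
14 | Physics 201 | Fall 2023
17 | Physics 201 | Fall 2023
20 | English 201 | Fall 2023
21 | English 201 | Fall 2023
22 | English 201 | Fall 2023
23 | Chemistry 101 | Fall 2023
1 | Physics 201 | Fall 2024
4 | Calculus 201 | Fall 2024
11 | CS 101 | Fall 2024
12 | Calculus 201 | Fall 2024
16 | Calculus 201 | Fall 2024
18 | CS 101 | Fall 2024
2 | English 201 | Spring 2024
3 | Physics 201 | Spring 2024
8 | Calculus 201 | Spring 2024
9 | Chemistry 101 | Spring 2024
13 | Calculus 201 | Spring 2024
15 | Chemistry 101 | Spring 2024
19 | Calculus 201 | Spring 2024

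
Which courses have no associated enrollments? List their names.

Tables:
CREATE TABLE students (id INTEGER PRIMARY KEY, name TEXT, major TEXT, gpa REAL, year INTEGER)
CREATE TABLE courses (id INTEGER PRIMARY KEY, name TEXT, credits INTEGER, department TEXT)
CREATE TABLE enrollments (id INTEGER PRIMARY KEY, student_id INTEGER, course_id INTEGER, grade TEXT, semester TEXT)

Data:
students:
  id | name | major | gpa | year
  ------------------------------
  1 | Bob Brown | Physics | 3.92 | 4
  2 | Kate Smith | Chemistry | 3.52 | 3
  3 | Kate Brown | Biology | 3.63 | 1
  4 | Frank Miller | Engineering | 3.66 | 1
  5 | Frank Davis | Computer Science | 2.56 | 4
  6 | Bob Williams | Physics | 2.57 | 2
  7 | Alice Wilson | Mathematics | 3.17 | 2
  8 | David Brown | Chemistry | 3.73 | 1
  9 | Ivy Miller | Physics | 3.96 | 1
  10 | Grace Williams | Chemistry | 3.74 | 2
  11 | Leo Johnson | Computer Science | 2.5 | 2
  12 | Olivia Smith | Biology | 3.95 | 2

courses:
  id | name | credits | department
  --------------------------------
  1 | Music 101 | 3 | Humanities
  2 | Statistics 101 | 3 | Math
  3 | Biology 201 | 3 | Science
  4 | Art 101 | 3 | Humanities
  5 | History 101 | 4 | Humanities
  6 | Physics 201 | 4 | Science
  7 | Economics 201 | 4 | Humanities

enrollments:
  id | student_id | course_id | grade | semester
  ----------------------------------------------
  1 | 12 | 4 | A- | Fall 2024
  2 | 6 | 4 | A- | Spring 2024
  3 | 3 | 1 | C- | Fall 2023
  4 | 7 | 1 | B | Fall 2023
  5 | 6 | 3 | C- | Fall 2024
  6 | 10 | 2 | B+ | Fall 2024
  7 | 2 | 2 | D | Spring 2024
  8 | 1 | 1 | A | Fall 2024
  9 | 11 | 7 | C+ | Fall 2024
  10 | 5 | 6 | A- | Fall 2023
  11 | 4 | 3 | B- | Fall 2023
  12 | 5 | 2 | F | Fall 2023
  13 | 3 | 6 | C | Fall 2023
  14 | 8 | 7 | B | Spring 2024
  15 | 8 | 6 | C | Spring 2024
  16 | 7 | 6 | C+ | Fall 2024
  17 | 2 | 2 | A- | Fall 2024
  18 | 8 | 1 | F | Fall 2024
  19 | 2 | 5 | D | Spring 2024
SELECT p.name FROM courses p LEFT JOIN enrollments c ON c.course_id = p.id WHERE c.id IS NULL

Execution result:
(no rows)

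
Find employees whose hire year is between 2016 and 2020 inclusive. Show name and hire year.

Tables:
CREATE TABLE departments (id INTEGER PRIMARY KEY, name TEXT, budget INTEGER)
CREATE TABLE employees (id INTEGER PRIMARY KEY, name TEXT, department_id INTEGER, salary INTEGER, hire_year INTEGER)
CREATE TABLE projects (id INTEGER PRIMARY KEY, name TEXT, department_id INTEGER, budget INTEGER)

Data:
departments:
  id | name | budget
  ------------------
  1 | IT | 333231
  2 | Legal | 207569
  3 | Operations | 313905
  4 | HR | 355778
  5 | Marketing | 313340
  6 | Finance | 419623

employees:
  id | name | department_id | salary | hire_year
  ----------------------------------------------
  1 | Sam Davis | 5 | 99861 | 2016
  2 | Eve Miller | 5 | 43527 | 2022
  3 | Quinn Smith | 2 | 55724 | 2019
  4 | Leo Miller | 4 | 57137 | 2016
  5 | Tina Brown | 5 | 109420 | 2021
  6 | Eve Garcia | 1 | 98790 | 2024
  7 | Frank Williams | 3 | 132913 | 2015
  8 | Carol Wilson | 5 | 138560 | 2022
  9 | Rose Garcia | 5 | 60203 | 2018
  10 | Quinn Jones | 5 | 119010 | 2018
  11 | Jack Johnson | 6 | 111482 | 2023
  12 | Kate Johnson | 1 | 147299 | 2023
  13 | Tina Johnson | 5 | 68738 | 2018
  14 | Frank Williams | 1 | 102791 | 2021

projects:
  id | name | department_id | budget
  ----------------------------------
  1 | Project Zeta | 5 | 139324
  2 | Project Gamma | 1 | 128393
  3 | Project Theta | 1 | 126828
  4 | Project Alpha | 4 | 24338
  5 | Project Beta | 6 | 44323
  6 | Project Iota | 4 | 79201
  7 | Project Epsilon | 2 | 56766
SELECT name, hire_year FROM employees WHERE hire_year BETWEEN 2016 AND 2020

Execution result:
name | hire_year
Sam Davis | 2016
Quinn Smith | 2019
Leo Miller | 2016
Rose Garcia | 2018
Quinn Jones | 2018
Tina Johnson | 2018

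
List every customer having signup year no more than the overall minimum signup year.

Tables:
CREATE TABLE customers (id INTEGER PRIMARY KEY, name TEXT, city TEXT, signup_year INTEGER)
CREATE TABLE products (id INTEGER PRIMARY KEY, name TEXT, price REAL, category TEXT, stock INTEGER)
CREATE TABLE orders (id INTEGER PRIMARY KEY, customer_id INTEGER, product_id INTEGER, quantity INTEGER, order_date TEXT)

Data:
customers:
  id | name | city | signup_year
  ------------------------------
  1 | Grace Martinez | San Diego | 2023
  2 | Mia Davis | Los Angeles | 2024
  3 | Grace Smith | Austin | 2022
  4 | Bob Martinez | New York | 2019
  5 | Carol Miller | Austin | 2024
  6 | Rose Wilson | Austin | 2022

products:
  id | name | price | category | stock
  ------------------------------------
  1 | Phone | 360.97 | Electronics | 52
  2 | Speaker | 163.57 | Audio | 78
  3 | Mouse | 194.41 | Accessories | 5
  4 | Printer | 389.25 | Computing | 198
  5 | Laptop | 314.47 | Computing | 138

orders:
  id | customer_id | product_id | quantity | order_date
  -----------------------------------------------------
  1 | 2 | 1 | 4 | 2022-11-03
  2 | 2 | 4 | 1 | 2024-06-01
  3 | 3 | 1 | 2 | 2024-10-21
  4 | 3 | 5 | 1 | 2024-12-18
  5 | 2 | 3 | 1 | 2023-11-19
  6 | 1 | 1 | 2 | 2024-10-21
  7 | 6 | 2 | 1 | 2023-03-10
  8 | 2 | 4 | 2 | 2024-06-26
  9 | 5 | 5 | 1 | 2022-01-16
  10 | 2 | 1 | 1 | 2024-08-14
SELECT name, signup_year FROM customers WHERE signup_year <= (SELECT MIN(signup_year) FROM customers)

Execution result:
name | signup_year
Bob Martinez | 2019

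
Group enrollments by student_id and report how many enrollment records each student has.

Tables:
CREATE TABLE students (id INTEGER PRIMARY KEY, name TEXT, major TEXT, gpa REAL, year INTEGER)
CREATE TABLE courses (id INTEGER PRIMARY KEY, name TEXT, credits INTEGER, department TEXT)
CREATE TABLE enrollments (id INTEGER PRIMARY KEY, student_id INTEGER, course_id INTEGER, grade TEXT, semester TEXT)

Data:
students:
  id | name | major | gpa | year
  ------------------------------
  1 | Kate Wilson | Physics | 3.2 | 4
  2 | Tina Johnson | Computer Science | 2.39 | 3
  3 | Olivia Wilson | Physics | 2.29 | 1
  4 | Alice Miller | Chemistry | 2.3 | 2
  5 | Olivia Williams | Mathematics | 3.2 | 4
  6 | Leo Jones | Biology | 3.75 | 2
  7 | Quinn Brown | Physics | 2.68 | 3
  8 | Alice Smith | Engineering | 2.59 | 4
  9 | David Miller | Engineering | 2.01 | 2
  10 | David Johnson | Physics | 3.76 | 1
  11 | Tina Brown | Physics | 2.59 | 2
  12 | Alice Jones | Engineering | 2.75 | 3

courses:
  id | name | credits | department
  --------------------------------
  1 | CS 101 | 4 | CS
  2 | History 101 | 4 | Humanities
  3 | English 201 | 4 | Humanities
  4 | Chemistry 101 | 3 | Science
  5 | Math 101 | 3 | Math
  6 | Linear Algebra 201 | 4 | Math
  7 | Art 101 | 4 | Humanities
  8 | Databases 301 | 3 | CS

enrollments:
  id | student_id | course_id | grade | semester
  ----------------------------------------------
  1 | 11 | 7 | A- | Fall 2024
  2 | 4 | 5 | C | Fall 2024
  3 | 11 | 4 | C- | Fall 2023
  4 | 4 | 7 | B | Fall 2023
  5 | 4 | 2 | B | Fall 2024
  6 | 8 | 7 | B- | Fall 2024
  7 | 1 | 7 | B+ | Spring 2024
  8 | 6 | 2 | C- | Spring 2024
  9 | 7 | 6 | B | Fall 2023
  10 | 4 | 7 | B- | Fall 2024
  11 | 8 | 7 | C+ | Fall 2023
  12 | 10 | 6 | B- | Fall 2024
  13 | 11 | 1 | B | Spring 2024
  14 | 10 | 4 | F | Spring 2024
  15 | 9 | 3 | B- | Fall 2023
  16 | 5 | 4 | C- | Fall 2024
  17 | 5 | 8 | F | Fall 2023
SELECT student_id, COUNT(*) AS enrollment_count FROM enrollments GROUP BY student_id

Execution result:
student_id | enrollment_count
1 | 1
4 | 4
5 | 2
6 | 1
7 | 1
8 | 2
9 | 1
10 | 2
11 | 3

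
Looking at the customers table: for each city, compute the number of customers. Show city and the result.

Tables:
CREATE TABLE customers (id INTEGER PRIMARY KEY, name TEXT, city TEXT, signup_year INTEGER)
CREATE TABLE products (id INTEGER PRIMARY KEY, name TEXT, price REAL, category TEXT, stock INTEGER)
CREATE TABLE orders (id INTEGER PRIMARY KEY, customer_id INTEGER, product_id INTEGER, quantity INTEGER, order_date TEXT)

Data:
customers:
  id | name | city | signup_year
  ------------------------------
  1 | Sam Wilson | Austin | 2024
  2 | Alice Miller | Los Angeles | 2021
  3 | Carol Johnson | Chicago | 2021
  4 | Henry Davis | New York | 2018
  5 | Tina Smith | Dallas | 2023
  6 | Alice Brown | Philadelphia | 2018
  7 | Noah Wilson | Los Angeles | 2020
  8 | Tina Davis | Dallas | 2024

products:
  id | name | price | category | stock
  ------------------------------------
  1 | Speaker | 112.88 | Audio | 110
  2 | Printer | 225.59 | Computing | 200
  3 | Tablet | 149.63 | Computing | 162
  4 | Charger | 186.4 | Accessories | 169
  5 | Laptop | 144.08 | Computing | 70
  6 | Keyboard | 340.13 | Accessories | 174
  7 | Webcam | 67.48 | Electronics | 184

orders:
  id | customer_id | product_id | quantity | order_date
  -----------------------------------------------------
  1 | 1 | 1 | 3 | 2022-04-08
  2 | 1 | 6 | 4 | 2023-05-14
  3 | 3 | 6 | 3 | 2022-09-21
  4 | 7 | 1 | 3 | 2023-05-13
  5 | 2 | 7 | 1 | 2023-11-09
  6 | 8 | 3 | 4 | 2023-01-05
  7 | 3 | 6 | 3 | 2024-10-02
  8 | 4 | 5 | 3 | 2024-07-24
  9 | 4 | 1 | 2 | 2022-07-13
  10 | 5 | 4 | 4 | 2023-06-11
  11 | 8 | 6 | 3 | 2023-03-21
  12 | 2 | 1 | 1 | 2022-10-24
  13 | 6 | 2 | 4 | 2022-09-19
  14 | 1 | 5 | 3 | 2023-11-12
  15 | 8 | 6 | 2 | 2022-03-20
SELECT city, COUNT(*) AS n FROM customers GROUP BY city

Execution result:
city | n
Austin | 1
Chicago | 1
Dallas | 2
Los Angeles | 2
New York | 1
Philadelphia | 1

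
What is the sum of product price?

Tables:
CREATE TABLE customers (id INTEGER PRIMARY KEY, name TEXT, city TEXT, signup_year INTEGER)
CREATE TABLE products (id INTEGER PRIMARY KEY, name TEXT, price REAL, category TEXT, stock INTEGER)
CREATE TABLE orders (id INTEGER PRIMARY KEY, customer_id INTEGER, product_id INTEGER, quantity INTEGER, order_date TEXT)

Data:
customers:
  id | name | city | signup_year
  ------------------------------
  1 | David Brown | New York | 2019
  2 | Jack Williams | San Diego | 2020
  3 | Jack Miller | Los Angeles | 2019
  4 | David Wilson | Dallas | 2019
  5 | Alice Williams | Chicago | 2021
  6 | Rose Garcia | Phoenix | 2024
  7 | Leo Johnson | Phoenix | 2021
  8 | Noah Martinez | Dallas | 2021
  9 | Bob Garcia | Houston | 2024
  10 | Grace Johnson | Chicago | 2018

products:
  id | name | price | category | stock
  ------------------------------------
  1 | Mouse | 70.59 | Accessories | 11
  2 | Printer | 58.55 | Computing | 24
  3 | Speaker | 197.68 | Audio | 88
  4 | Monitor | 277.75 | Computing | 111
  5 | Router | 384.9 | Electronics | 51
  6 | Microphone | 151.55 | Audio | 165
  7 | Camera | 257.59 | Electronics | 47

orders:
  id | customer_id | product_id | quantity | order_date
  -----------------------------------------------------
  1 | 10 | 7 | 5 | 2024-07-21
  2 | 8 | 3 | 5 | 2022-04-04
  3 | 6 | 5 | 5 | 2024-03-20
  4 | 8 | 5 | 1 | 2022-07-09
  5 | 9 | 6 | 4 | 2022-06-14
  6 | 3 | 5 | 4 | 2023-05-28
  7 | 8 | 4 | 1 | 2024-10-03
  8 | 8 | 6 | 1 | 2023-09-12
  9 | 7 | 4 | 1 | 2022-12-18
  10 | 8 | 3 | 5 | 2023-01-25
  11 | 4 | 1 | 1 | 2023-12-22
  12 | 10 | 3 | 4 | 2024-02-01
SELECT SUM(price) FROM products

Execution result:
1398.61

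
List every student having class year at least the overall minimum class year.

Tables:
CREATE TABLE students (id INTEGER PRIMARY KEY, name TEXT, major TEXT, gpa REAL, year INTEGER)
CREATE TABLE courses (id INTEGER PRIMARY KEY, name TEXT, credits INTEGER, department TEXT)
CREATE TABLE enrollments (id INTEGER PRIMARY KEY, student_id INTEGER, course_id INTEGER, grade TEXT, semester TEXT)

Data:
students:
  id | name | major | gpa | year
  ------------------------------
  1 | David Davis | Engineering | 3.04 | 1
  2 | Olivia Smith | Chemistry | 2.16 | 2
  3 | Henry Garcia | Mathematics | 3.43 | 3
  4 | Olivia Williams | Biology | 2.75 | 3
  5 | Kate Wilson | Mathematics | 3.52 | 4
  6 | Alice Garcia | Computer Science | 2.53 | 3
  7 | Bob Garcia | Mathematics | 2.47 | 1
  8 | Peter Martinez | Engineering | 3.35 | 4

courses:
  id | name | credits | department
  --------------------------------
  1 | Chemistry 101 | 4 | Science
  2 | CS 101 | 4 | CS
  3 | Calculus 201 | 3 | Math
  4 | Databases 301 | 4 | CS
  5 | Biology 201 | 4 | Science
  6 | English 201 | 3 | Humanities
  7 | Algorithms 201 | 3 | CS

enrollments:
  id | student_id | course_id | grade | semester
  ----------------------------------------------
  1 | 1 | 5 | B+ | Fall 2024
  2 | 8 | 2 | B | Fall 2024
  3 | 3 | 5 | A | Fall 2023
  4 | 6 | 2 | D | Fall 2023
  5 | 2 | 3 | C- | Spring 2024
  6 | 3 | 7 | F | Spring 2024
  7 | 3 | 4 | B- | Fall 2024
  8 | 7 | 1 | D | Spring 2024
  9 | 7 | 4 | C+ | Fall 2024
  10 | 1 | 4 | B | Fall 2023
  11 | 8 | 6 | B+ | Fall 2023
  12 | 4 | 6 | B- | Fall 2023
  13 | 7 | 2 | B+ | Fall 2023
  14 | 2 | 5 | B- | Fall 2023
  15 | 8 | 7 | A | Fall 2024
SELECT name, year FROM students WHERE year >= (SELECT MIN(year) FROM students)

Execution result:
name | year
David Davis | 1
Olivia Smith | 2
Henry Garcia | 3
Olivia Williams | 3
Kate Wilson | 4
Alice Garcia | 3
Bob Garcia | 1
Peter Martinez | 4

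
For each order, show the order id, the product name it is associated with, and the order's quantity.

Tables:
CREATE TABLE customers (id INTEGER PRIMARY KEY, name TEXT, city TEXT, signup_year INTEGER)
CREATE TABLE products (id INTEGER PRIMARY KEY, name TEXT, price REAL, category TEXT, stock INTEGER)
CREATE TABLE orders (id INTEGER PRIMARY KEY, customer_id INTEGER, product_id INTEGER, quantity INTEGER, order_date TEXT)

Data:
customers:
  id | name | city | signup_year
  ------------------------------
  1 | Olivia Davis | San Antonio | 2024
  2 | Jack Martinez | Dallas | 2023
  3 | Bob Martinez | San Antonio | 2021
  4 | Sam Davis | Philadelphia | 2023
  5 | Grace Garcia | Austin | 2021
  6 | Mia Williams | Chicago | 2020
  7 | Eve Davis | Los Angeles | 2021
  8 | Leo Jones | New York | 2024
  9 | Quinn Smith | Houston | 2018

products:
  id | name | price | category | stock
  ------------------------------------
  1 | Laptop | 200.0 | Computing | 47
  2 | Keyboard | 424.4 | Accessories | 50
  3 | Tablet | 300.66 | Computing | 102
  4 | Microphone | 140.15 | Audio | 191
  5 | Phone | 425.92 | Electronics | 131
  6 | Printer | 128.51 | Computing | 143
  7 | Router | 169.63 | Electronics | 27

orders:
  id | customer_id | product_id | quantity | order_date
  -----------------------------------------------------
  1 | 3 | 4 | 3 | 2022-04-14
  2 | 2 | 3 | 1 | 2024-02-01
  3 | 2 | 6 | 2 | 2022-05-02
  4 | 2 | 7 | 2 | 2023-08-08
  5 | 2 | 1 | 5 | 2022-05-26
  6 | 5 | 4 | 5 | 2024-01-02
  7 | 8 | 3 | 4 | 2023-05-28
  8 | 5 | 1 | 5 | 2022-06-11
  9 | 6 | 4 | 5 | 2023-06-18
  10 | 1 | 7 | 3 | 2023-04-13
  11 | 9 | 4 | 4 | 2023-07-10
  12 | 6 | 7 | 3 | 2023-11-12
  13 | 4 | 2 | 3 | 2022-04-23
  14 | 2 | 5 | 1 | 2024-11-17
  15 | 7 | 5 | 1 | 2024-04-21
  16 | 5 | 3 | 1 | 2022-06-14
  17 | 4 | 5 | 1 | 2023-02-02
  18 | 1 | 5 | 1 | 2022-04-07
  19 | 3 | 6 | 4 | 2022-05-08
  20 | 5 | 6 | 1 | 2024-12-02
SELECT c.id, p.name AS product, c.quantity FROM orders c JOIN products p ON c.product_id = p.id

Execution result:
id | product | quantity
1 | Microphone | 3
2 | Tablet | 1
3 | Printer | 2
4 | Router | 2
5 | Laptop | 5
6 | Microphone | 5
7 | Tablet | 4
8 | Laptop | 5
9 | Microphone | 5
10 | Router | 3
11 | Microphone | 4
12 | Router | 3
13 | Keyboard | 3
14 | Phone | 1
15 | Phone | 1
16 | Tablet | 1
17 | Phone | 1
18 | Phone | 1
19 | Printer | 4
20 | Printer | 1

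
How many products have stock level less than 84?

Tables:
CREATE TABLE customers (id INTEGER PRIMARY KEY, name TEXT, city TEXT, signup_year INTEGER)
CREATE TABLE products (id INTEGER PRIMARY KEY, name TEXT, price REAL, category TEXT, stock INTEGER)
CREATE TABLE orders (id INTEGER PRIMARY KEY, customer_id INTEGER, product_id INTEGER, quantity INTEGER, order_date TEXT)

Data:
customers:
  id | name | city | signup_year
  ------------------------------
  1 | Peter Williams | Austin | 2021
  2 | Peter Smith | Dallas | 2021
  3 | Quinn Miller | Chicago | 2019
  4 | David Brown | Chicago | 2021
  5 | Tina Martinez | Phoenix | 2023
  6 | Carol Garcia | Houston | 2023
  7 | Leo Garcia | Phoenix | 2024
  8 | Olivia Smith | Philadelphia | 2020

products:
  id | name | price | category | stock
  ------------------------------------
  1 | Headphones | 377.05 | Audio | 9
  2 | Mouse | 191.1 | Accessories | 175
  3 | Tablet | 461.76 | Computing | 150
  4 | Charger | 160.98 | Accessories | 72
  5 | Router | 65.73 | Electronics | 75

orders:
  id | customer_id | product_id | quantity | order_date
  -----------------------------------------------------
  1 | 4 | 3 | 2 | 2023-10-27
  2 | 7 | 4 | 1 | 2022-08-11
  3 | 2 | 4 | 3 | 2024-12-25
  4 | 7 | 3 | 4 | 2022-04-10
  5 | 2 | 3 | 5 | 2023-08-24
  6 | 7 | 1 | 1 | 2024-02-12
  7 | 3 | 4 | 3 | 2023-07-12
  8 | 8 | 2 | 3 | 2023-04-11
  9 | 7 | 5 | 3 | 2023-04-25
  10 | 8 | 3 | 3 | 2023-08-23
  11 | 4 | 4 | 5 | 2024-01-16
SELECT COUNT(*) FROM products WHERE stock < 84

Execution result:
3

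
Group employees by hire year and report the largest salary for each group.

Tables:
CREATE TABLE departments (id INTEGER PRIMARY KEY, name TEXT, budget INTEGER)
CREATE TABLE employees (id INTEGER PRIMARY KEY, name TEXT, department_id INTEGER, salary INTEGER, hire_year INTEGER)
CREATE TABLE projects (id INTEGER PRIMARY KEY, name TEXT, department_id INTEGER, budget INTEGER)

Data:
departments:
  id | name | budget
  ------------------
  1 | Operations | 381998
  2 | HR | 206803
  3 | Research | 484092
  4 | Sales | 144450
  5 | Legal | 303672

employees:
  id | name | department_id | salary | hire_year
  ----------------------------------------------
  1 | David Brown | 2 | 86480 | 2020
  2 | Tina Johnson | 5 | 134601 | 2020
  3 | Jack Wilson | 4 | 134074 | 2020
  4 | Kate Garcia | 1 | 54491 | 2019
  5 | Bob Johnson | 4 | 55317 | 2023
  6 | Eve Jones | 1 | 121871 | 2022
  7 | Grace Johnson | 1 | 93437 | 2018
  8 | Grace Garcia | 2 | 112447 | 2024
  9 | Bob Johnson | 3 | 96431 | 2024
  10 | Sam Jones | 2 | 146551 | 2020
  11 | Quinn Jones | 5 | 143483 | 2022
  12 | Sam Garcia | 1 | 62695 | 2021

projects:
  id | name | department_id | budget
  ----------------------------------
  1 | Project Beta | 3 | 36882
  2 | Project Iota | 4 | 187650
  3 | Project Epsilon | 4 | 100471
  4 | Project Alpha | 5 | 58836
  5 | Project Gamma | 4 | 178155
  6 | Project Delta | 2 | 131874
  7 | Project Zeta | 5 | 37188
SELECT hire_year, MAX(salary) AS max_salary FROM employees GROUP BY hire_year

Execution result:
hire_year | max_salary
2018 | 93437
2019 | 54491
2020 | 146551
2021 | 62695
2022 | 143483
2023 | 55317
2024 | 112447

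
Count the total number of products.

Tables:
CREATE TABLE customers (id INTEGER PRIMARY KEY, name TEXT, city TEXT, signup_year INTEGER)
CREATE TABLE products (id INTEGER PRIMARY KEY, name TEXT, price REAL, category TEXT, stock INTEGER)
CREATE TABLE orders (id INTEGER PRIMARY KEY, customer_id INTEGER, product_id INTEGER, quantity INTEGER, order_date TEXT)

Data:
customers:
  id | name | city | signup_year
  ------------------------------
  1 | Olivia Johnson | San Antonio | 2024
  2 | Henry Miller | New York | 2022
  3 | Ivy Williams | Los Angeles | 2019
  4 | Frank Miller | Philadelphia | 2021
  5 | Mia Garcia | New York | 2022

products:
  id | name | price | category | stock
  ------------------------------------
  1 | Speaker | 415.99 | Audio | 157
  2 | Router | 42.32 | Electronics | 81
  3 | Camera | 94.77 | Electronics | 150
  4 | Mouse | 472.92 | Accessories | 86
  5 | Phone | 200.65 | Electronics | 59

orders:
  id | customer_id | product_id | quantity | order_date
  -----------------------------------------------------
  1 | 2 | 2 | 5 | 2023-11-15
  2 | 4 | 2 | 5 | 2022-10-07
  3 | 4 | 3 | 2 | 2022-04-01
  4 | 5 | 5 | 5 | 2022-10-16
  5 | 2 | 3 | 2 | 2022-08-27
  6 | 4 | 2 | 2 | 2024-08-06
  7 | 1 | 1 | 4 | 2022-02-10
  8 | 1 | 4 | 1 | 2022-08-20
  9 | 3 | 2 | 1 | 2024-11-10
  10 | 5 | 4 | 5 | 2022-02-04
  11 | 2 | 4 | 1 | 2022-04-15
SELECT COUNT(*) FROM products

Execution result:
5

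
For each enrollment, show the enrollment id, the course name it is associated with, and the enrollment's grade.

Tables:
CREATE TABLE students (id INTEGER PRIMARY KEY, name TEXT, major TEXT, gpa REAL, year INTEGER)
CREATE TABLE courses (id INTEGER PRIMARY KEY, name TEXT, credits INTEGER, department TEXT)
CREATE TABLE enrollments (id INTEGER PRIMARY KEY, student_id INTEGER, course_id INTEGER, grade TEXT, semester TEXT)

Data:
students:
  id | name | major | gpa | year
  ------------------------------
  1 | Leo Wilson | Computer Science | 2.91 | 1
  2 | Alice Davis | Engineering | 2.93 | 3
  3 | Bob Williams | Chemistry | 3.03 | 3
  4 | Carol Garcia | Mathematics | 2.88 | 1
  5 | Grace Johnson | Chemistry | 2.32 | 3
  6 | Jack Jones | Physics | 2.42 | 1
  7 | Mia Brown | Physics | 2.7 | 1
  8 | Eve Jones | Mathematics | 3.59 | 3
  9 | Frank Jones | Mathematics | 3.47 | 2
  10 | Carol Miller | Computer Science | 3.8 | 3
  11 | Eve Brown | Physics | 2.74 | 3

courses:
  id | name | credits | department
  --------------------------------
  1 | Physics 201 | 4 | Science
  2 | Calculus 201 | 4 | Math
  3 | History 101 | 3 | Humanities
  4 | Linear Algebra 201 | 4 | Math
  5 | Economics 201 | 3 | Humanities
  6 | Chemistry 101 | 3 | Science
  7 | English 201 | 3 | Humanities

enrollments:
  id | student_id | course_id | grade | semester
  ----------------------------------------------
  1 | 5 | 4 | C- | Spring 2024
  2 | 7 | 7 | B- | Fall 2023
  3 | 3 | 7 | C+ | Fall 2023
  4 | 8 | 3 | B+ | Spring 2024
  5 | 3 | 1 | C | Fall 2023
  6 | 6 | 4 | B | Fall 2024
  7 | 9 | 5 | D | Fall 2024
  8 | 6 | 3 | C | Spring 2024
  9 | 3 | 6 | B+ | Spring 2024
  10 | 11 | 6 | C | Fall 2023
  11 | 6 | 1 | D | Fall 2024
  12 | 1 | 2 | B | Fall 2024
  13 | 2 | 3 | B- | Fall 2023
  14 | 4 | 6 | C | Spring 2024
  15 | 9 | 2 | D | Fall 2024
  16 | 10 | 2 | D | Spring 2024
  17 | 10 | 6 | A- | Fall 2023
SELECT c.id, p.name AS course, c.grade FROM enrollments c JOIN courses p ON c.course_id = p.id

Execution result:
id | course | grade
1 | Linear Algebra 201 | C-
2 | English 201 | B-
3 | English 201 | C+
4 | History 101 | B+
5 | Physics 201 | C
6 | Linear Algebra 201 | B
7 | Economics 201 | D
8 | History 101 | C
9 | Chemistry 101 | B+
10 | Chemistry 101 | C
11 | Physics 201 | D
12 | Calculus 201 | B
13 | History 101 | B-
14 | Chemistry 101 | C
15 | Calculus 201 | D
16 | Calculus 201 | D
17 | Chemistry 101 | A-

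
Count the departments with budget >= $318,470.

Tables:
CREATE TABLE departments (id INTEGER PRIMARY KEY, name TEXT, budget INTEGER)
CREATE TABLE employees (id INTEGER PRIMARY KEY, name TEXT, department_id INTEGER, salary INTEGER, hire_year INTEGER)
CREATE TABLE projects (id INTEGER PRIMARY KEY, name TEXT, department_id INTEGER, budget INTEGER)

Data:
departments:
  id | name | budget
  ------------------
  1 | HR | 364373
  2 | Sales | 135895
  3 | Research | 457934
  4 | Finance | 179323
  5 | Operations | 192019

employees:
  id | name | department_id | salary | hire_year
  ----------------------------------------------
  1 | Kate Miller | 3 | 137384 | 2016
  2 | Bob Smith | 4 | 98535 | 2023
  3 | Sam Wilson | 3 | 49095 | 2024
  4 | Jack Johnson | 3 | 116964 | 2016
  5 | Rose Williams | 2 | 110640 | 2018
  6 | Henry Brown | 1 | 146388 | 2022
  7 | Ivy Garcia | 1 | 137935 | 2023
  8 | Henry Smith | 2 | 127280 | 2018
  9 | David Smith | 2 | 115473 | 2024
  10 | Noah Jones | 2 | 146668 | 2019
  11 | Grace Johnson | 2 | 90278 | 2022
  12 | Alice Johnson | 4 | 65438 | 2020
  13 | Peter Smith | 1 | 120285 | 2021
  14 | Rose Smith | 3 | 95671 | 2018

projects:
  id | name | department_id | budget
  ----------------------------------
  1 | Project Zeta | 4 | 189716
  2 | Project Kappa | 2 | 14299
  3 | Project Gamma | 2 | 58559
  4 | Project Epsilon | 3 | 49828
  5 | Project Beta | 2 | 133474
SELECT COUNT(*) FROM departments WHERE budget >= 318470

Execution result:
2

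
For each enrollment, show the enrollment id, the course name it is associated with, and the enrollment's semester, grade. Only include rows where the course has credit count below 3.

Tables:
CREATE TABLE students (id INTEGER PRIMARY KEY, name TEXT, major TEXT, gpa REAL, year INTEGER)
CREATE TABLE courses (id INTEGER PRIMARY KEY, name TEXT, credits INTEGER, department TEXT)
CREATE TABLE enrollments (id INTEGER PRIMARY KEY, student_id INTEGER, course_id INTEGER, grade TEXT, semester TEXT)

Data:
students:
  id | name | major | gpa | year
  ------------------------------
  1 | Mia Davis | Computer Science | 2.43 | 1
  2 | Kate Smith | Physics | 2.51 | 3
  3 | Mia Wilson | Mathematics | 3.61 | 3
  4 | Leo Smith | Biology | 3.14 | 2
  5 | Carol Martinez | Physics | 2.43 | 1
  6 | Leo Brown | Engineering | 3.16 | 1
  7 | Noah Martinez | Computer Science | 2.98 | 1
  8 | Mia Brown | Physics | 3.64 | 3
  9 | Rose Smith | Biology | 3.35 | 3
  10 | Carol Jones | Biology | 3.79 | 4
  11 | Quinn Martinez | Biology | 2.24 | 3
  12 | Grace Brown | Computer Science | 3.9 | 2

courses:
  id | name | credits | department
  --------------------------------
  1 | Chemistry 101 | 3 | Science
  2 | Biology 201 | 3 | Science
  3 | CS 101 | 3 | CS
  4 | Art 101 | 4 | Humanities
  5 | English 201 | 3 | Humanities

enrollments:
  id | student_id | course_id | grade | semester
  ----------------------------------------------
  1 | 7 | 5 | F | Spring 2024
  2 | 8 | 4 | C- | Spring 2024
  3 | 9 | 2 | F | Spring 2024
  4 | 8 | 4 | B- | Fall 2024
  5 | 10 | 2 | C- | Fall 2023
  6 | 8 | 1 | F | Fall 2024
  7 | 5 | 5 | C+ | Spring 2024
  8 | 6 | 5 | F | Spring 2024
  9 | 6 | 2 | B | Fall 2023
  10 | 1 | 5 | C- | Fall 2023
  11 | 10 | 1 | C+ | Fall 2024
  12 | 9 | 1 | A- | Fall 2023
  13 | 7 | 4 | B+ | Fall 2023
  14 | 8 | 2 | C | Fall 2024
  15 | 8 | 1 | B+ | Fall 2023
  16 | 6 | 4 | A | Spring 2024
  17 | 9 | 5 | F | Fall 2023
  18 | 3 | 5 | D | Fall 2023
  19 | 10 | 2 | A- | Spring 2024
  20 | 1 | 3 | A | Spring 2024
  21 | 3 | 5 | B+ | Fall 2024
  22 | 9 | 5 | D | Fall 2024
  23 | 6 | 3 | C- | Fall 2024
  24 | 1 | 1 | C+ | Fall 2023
SELECT c.id, p.name AS course, c.semester, c.grade FROM enrollments c JOIN courses p ON c.course_id = p.id WHERE p.credits < 3

Execution result:
(no rows)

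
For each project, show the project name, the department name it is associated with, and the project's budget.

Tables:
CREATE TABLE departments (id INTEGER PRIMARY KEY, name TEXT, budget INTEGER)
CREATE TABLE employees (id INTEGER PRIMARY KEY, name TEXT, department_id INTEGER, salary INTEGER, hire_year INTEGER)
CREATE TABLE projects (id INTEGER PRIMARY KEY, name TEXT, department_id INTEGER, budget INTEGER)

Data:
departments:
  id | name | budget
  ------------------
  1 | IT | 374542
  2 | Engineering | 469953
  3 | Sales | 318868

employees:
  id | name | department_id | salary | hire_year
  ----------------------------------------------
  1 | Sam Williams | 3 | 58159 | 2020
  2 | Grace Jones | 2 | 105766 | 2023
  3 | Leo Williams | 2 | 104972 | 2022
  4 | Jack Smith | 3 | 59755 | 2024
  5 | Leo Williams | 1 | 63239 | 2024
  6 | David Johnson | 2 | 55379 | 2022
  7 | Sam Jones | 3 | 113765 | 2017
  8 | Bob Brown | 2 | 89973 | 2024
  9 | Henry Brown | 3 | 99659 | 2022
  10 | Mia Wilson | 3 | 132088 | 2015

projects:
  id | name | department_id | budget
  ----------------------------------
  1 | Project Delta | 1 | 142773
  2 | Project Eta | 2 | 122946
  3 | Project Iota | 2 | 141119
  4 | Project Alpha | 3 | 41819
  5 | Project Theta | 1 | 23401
SELECT c.name, p.name AS department, c.budget FROM projects c JOIN departments p ON c.department_id = p.id

Execution result:
name | department | budget
Project Delta | IT | 142773
Project Eta | Engineering | 122946
Project Iota | Engineering | 141119
Project Alpha | Sales | 41819
Project Theta | IT | 23401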